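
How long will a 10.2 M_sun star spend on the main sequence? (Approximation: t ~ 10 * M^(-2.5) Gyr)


t = 10 * M^(-2.5) = 10 * 10.2^(-2.5) = 0.0301

0.0301 Gyr


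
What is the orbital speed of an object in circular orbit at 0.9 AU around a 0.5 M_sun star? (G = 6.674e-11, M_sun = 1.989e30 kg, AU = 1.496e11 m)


v = sqrt(GM/r) = sqrt(6.674e-11 * 9.945e+29 / 1.346e+11) = 22202.8356

22202.8356 m/s


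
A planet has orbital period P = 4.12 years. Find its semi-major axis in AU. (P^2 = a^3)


a = P^(2/3) = 4.12^(2/3) = 2.57

2.57 AU


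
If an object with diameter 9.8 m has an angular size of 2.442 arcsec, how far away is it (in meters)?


D = size / theta_rad, theta_rad = 2.442 * pi/(180*3600) = 1.184e-05, D = 827762.1217

827762.1217 m


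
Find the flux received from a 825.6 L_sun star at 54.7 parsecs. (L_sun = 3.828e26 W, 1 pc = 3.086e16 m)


F = L / (4*pi*d^2) = 3.160e+29 / (4*pi*(1.688e+18)^2) = 8.826e-09

8.826e-09 W/m^2


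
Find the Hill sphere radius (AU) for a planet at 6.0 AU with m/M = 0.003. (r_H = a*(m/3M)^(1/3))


r_H = a * (m/3M)^(1/3) = 6.0 * (0.003/3)^(1/3) = 0.6

0.6 AU


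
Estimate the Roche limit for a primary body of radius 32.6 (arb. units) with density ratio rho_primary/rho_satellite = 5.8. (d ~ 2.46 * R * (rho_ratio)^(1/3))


d_Roche = 2.46 * 32.6 * 5.8^(1/3) = 144.0883

144.0883


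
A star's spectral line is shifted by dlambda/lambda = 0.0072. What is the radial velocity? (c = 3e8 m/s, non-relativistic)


v = (dlambda/lambda) * c = 0.0072 * 3e8 = 2.160e+06

2.160e+06 m/s


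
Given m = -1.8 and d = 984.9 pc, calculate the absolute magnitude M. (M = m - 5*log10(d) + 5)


M = m - 5*log10(d) + 5 = -1.8 - 5*log10(984.9) + 5 = -11.767

-11.767


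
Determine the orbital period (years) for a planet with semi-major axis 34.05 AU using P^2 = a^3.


P = a^(3/2) = 34.05^1.5 = 198.6898

198.6898 years


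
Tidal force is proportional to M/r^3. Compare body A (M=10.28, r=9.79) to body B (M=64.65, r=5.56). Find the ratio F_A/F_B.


Ratio = (M1/r1^3) / (M2/r2^3) = (10.28/9.79^3) / (64.65/5.56^3) = 0.0291

0.0291


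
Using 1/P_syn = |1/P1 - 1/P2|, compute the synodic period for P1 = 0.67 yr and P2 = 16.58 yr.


1/P_syn = |1/P1 - 1/P2| = |1/0.67 - 1/16.58| => P_syn = 0.6982

0.6982 years


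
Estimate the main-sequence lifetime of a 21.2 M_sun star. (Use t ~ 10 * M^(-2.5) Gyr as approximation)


t = 10 * M^(-2.5) = 10 * 21.2^(-2.5) = 0.0048

0.0048 Gyr


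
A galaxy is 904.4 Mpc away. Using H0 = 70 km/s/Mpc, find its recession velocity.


v = H0 * d = 70 * 904.4 = 63308.0

63308.0 km/s


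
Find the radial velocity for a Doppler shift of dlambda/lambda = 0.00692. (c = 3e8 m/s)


v = (dlambda/lambda) * c = 0.00692 * 3e8 = 2.076e+06

2.076e+06 m/s


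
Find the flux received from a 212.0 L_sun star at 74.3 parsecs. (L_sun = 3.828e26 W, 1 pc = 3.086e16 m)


F = L / (4*pi*d^2) = 8.115e+28 / (4*pi*(2.293e+18)^2) = 1.228e-09

1.228e-09 W/m^2


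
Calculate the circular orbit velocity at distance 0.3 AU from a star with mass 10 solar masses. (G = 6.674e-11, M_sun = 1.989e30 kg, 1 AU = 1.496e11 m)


v = sqrt(GM/r) = sqrt(6.674e-11 * 1.989e+31 / 4.488e+10) = 171982.4251

171982.4251 m/s


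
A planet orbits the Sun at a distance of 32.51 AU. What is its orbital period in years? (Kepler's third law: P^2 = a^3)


P = a^(3/2) = 32.51^1.5 = 185.364

185.364 years


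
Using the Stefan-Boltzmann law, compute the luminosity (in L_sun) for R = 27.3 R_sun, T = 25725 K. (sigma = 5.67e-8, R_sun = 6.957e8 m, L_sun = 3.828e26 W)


R = 27.3 * 6.957e8 m = 1.899261e+10 m. L = 4*pi*R^2*sigma*T^4 = 4*pi*(1.899261e+10)^2 * 5.67e-8 * 25725^4 = 1.125599153e+32 W. L/L_sun = 1.125599153e+32 / 3.828e26 = 294043.6658

294043.6658 L_sun


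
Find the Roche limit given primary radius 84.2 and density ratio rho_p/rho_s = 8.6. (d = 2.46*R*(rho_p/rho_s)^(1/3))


d_Roche = 2.46 * 84.2 * 8.6^(1/3) = 424.372

424.372


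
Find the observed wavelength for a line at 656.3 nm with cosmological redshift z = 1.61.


lam_obs = lam_emit * (1 + z) = 656.3 * (1 + 1.61) = 1712.943

1712.943 nm


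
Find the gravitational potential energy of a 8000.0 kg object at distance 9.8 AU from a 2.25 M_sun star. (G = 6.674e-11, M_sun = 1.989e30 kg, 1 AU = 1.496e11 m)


M = 2.25 * 1.989e30 kg = 4.47525e+30 kg; r = 9.8 AU * 1.496e11 m/AU = 1.46608e+12 m. U = -GM*m/r = -(6.674e-11 * 4.47525e+30 * 8000.0) / 1.46608e+12 = -1.630e+12

-1.630e+12 J


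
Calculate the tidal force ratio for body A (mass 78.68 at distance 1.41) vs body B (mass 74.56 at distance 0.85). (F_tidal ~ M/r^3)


Ratio = (M1/r1^3) / (M2/r2^3) = (78.68/1.41^3) / (74.56/0.85^3) = 0.2312

0.2312


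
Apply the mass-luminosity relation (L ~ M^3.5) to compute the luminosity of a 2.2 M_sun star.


L/L_sun = (M/M_sun)^3.5 = 2.2^3.5 = 15.7935

15.7935 L_sun


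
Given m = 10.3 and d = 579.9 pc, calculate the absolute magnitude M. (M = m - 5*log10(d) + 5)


M = m - 5*log10(d) + 5 = 10.3 - 5*log10(579.9) + 5 = 1.4832

1.4832


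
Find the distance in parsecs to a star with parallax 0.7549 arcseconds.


d = 1/p = 1/0.7549 = 1.3247

1.3247 pc


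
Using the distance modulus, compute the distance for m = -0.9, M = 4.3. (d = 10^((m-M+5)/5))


d = 10^((m - M + 5)/5) = 10^((-0.9 - 4.3 + 5)/5) = 0.912

0.912 pc


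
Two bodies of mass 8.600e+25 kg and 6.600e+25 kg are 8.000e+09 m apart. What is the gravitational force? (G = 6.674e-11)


F = G*m1*m2/r^2 = 6.674e-11 * 8.600e+25 * 6.600e+25 / (8.000e+09)^2 = 6.674e-11 * 5.676e+51 / 6.400e+19 = 5.919e+21

5.919e+21 N


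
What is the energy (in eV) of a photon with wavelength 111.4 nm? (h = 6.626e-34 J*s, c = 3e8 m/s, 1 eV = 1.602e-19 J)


E = hc/lambda = 6.626e-34 * 3e8 / 1.114e-07 = 1.784e-18 J = 11.1385 eV

11.1385 eV


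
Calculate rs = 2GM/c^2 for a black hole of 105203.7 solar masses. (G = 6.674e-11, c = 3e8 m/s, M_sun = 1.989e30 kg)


M = 105203.7 * 1.989e30 kg = 2.092501593e+35 kg. rs = 2GM/c^2 = 2 * 6.674e-11 * 2.092501593e+35 / (3e8)^2 = 3.103e+08

3.103e+08 m


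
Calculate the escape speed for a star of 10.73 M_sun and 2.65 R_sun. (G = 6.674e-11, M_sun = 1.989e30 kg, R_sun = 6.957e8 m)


M = 10.73 * 1.989e30 kg = 2.134197e+31 kg; R = 2.65 * 6.957e8 m = 1.843605e+09 m. v_esc = sqrt(2GM/R) = sqrt(2 * 6.674e-11 * 2.134197e+31 / 1.843605e+09) = 1.243e+06

1.243e+06 m/s


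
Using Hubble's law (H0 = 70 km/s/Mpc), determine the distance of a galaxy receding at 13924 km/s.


d = v / H0 = 13924 / 70 = 198.9143

198.9143 Mpc


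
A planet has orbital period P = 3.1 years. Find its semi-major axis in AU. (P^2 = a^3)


a = P^(2/3) = 3.1^(2/3) = 2.1261

2.1261 AU


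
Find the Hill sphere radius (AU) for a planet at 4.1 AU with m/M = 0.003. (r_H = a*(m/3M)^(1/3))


r_H = a * (m/3M)^(1/3) = 4.1 * (0.003/3)^(1/3) = 0.41

0.41 AU


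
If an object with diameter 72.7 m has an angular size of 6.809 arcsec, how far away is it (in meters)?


D = size / theta_rad, theta_rad = 6.809 * pi/(180*3600) = 3.301e-05, D = 2.202e+06

2.202e+06 m


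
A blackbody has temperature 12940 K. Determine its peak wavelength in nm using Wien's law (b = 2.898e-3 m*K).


lam_max = b / T = 2.898e-3 / 12940 = 2.240e-07 m = 223.9567 nm

223.9567 nm


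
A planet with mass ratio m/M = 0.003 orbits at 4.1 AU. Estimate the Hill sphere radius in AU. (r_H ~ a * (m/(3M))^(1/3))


r_H = a * (m/3M)^(1/3) = 4.1 * (0.003/3)^(1/3) = 0.41

0.41 AU


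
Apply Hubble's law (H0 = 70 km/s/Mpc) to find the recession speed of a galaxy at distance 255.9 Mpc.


v = H0 * d = 70 * 255.9 = 17913.0

17913.0 km/s


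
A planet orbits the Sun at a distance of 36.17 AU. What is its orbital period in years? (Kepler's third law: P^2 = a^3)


P = a^(3/2) = 36.17^1.5 = 217.5318

217.5318 years


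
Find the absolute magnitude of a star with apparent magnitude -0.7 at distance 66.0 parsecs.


M = m - 5*log10(d) + 5 = -0.7 - 5*log10(66.0) + 5 = -4.7977

-4.7977


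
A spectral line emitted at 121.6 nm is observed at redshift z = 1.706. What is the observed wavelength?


lam_obs = lam_emit * (1 + z) = 121.6 * (1 + 1.706) = 329.0496

329.0496 nm


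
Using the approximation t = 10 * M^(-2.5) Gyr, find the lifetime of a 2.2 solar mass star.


t = 10 * M^(-2.5) = 10 * 2.2^(-2.5) = 1.393

1.393 Gyr


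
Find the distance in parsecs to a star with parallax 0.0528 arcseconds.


d = 1/p = 1/0.0528 = 18.9394

18.9394 pc


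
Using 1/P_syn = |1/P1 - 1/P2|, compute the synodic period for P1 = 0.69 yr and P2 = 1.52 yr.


1/P_syn = |1/P1 - 1/P2| = |1/0.69 - 1/1.52| => P_syn = 1.2636

1.2636 years


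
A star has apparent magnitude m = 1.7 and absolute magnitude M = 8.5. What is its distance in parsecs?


d = 10^((m - M + 5)/5) = 10^((1.7 - 8.5 + 5)/5) = 0.4365

0.4365 pc


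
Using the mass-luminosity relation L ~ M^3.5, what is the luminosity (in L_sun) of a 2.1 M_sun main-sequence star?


L/L_sun = (M/M_sun)^3.5 = 2.1^3.5 = 13.4205

13.4205 L_sun


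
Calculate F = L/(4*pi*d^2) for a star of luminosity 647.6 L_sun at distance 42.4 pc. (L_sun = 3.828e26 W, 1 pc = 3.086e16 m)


F = L / (4*pi*d^2) = 2.479e+29 / (4*pi*(1.308e+18)^2) = 1.152e-08

1.152e-08 W/m^2


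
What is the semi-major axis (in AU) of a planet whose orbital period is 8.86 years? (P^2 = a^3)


a = P^(2/3) = 8.86^(2/3) = 4.2818

4.2818 AU


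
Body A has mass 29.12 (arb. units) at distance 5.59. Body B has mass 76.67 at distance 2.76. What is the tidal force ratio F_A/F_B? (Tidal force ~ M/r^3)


Ratio = (M1/r1^3) / (M2/r2^3) = (29.12/5.59^3) / (76.67/2.76^3) = 0.0457

0.0457


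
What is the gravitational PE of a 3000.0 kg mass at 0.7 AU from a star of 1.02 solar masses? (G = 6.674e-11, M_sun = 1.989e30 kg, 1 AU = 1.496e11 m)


M = 1.02 * 1.989e30 kg = 2.02878e+30 kg; r = 0.7 AU * 1.496e11 m/AU = 1.0472e+11 m. U = -GM*m/r = -(6.674e-11 * 2.02878e+30 * 3000.0) / 1.0472e+11 = -3.879e+12

-3.879e+12 J


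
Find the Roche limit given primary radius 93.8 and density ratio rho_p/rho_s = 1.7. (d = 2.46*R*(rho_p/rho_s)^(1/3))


d_Roche = 2.46 * 93.8 * 1.7^(1/3) = 275.3939

275.3939


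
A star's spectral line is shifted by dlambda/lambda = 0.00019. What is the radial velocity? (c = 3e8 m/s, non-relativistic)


v = (dlambda/lambda) * c = 0.00019 * 3e8 = 57000.0

57000.0 m/s


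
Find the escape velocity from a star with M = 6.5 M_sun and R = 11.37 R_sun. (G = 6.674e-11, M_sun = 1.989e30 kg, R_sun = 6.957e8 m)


M = 6.5 * 1.989e30 kg = 1.29285e+31 kg; R = 11.37 * 6.957e8 m = 7.910109e+09 m. v_esc = sqrt(2GM/R) = sqrt(2 * 6.674e-11 * 1.29285e+31 / 7.910109e+09) = 467079.6379

467079.6379 m/s


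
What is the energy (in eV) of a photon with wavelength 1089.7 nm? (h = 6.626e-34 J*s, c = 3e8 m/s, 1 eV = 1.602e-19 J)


E = hc/lambda = 6.626e-34 * 3e8 / 1.090e-06 = 1.824e-19 J = 1.1387 eV

1.1387 eV


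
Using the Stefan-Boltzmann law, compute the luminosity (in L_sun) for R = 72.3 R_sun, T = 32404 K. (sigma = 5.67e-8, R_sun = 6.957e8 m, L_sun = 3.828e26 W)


R = 72.3 * 6.957e8 m = 5.029911e+10 m. L = 4*pi*R^2*sigma*T^4 = 4*pi*(5.029911e+10)^2 * 5.67e-8 * 32404^4 = 1.987504031e+33 W. L/L_sun = 1.987504031e+33 / 3.828e26 = 5.192e+06

5.192e+06 L_sun


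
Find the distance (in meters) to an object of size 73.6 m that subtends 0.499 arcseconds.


D = size / theta_rad, theta_rad = 0.499 * pi/(180*3600) = 2.419e-06, D = 3.042e+07

3.042e+07 m


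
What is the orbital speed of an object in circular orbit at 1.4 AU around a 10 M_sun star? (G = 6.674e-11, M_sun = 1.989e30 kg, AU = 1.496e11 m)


v = sqrt(GM/r) = sqrt(6.674e-11 * 1.989e+31 / 2.094e+11) = 79612.393

79612.393 m/s


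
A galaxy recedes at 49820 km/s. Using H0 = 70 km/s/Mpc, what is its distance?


d = v / H0 = 49820 / 70 = 711.7143

711.7143 Mpc


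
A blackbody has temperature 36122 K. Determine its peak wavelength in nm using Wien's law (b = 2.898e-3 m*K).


lam_max = b / T = 2.898e-3 / 36122 = 8.023e-08 m = 80.2281 nm

80.2281 nm


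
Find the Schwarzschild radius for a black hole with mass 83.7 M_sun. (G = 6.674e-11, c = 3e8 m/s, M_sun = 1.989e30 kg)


M = 83.7 * 1.989e30 kg = 1.664793e+32 kg. rs = 2GM/c^2 = 2 * 6.674e-11 * 1.664793e+32 / (3e8)^2 = 246907.2996

246907.2996 m


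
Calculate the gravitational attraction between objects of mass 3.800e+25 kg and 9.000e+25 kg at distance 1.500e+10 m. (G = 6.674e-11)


F = G*m1*m2/r^2 = 6.674e-11 * 3.800e+25 * 9.000e+25 / (1.500e+10)^2 = 6.674e-11 * 3.420e+51 / 2.250e+20 = 1.014e+21

1.014e+21 N


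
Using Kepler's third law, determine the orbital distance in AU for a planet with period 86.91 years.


a = P^(2/3) = 86.91^(2/3) = 19.6206

19.6206 AU


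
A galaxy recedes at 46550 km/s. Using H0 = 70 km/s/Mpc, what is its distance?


d = v / H0 = 46550 / 70 = 665.0

665.0 Mpc


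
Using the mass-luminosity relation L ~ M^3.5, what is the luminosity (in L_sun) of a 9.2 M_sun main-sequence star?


L/L_sun = (M/M_sun)^3.5 = 9.2^3.5 = 2361.8776

2361.8776 L_sun


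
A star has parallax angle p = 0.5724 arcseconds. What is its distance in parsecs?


d = 1/p = 1/0.5724 = 1.747

1.747 pc


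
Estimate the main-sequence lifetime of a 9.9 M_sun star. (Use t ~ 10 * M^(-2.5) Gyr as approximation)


t = 10 * M^(-2.5) = 10 * 9.9^(-2.5) = 0.0324

0.0324 Gyr


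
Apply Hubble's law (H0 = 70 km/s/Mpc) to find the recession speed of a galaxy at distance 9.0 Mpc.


v = H0 * d = 70 * 9.0 = 630.0

630.0 km/s


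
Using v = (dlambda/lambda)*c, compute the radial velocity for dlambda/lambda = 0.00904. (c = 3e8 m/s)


v = (dlambda/lambda) * c = 0.00904 * 3e8 = 2.712e+06

2.712e+06 m/s


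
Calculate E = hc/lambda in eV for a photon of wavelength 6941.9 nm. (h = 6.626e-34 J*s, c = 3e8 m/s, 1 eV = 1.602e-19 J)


E = hc/lambda = 6.626e-34 * 3e8 / 6.942e-06 = 2.863e-20 J = 0.1787 eV

0.1787 eV


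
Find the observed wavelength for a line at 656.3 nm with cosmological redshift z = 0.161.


lam_obs = lam_emit * (1 + z) = 656.3 * (1 + 0.161) = 761.9643

761.9643 nm


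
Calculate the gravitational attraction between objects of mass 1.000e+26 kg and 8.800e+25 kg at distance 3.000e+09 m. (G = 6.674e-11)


F = G*m1*m2/r^2 = 6.674e-11 * 1.000e+26 * 8.800e+25 / (3.000e+09)^2 = 6.674e-11 * 8.800e+51 / 9.000e+18 = 6.526e+22

6.526e+22 N


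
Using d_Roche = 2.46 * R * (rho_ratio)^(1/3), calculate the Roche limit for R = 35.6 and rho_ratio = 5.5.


d_Roche = 2.46 * 35.6 * 5.5^(1/3) = 154.5869

154.5869


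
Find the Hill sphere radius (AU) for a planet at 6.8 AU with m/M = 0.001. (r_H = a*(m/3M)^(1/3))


r_H = a * (m/3M)^(1/3) = 6.8 * (0.001/3)^(1/3) = 0.4715

0.4715 AU


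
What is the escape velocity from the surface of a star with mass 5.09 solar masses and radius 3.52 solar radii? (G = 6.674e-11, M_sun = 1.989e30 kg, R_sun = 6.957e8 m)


M = 5.09 * 1.989e30 kg = 1.012401e+31 kg; R = 3.52 * 6.957e8 m = 2.448864e+09 m. v_esc = sqrt(2GM/R) = sqrt(2 * 6.674e-11 * 1.012401e+31 / 2.448864e+09) = 742851.5747

742851.5747 m/s


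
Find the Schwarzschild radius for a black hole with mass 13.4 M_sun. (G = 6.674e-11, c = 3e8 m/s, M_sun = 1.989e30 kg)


M = 13.4 * 1.989e30 kg = 2.66526e+31 kg. rs = 2GM/c^2 = 2 * 6.674e-11 * 2.66526e+31 / (3e8)^2 = 39528.7672

39528.7672 m


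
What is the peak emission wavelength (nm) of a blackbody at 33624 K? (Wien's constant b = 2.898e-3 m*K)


lam_max = b / T = 2.898e-3 / 33624 = 8.619e-08 m = 86.1884 nm

86.1884 nm


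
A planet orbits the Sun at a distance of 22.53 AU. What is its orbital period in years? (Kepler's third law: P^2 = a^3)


P = a^(3/2) = 22.53^1.5 = 106.9404

106.9404 years


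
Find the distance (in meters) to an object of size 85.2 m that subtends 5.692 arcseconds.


D = size / theta_rad, theta_rad = 5.692 * pi/(180*3600) = 2.760e-05, D = 3.087e+06

3.087e+06 m


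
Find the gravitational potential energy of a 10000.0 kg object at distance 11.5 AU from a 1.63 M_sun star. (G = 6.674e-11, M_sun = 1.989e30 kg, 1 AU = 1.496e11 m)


M = 1.63 * 1.989e30 kg = 3.24207e+30 kg; r = 11.5 AU * 1.496e11 m/AU = 1.7204e+12 m. U = -GM*m/r = -(6.674e-11 * 3.24207e+30 * 10000.0) / 1.7204e+12 = -1.258e+12

-1.258e+12 J


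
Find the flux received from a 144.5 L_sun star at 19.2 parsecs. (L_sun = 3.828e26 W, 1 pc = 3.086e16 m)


F = L / (4*pi*d^2) = 5.531e+28 / (4*pi*(5.925e+17)^2) = 1.254e-08

1.254e-08 W/m^2


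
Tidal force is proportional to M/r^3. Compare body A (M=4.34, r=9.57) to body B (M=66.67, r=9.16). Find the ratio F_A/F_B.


Ratio = (M1/r1^3) / (M2/r2^3) = (4.34/9.57^3) / (66.67/9.16^3) = 0.0571

0.0571


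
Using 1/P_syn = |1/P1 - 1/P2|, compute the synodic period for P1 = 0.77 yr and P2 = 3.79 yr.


1/P_syn = |1/P1 - 1/P2| = |1/0.77 - 1/3.79| => P_syn = 0.9663

0.9663 years


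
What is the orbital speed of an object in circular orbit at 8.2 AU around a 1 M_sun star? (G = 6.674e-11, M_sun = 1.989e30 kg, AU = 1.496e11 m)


v = sqrt(GM/r) = sqrt(6.674e-11 * 1.989e+30 / 1.227e+12) = 10402.5011

10402.5011 m/s


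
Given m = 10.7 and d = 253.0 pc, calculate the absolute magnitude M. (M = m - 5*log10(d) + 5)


M = m - 5*log10(d) + 5 = 10.7 - 5*log10(253.0) + 5 = 3.6844

3.6844


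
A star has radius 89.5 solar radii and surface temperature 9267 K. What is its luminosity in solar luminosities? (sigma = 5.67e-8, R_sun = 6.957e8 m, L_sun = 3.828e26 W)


R = 89.5 * 6.957e8 m = 6.226515e+10 m. L = 4*pi*R^2*sigma*T^4 = 4*pi*(6.226515e+10)^2 * 5.67e-8 * 9267^4 = 2.037228074e+31 W. L/L_sun = 2.037228074e+31 / 3.828e26 = 53219.1242

53219.1242 L_sun


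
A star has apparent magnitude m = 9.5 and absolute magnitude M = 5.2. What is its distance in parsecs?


d = 10^((m - M + 5)/5) = 10^((9.5 - 5.2 + 5)/5) = 72.4436

72.4436 pc


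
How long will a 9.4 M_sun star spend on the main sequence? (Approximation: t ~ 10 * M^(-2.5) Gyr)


t = 10 * M^(-2.5) = 10 * 9.4^(-2.5) = 0.0369

0.0369 Gyr


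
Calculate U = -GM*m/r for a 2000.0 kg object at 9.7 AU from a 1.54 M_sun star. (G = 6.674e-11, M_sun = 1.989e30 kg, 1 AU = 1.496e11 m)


M = 1.54 * 1.989e30 kg = 3.06306e+30 kg; r = 9.7 AU * 1.496e11 m/AU = 1.45112e+12 m. U = -GM*m/r = -(6.674e-11 * 3.06306e+30 * 2000.0) / 1.45112e+12 = -2.818e+11

-2.818e+11 J


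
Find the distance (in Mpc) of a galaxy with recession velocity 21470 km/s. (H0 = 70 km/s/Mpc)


d = v / H0 = 21470 / 70 = 306.7143

306.7143 Mpc


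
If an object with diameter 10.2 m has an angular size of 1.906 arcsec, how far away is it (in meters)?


D = size / theta_rad, theta_rad = 1.906 * pi/(180*3600) = 9.241e-06, D = 1.104e+06

1.104e+06 m


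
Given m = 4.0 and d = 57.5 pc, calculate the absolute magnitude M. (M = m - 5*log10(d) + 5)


M = m - 5*log10(d) + 5 = 4.0 - 5*log10(57.5) + 5 = 0.2017

0.2017


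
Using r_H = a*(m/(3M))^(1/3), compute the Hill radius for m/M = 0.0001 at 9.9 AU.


r_H = a * (m/3M)^(1/3) = 9.9 * (0.0001/3)^(1/3) = 0.3186

0.3186 AU


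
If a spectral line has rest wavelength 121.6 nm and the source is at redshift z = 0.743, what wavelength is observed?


lam_obs = lam_emit * (1 + z) = 121.6 * (1 + 0.743) = 211.9488

211.9488 nm


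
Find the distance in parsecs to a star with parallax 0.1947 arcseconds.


d = 1/p = 1/0.1947 = 5.1361

5.1361 pc


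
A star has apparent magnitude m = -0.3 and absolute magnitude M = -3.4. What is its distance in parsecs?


d = 10^((m - M + 5)/5) = 10^((-0.3 - -3.4 + 5)/5) = 41.6869

41.6869 pc


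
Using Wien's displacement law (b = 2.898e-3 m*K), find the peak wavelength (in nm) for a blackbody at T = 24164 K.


lam_max = b / T = 2.898e-3 / 24164 = 1.199e-07 m = 119.9305 nm

119.9305 nm


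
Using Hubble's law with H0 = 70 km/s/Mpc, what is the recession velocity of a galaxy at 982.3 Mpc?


v = H0 * d = 70 * 982.3 = 68761.0

68761.0 km/s


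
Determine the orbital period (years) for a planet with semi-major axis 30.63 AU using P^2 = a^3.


P = a^(3/2) = 30.63^1.5 = 169.5198

169.5198 years


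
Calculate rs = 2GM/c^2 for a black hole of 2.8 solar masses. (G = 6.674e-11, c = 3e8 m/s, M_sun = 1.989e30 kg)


M = 2.8 * 1.989e30 kg = 5.5692e+30 kg. rs = 2GM/c^2 = 2 * 6.674e-11 * 5.5692e+30 / (3e8)^2 = 8259.7424

8259.7424 m


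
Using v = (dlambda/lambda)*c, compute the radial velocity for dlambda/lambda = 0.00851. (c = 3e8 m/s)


v = (dlambda/lambda) * c = 0.00851 * 3e8 = 2.553e+06

2.553e+06 m/s


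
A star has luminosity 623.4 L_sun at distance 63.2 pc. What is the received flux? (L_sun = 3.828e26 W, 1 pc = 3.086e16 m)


F = L / (4*pi*d^2) = 2.386e+29 / (4*pi*(1.950e+18)^2) = 4.992e-09

4.992e-09 W/m^2


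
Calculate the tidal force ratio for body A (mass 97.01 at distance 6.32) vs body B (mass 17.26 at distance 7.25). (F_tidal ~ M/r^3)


Ratio = (M1/r1^3) / (M2/r2^3) = (97.01/6.32^3) / (17.26/7.25^3) = 8.4847

8.4847


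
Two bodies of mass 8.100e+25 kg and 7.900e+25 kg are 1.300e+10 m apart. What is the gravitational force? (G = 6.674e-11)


F = G*m1*m2/r^2 = 6.674e-11 * 8.100e+25 * 7.900e+25 / (1.300e+10)^2 = 6.674e-11 * 6.399e+51 / 1.690e+20 = 2.527e+21

2.527e+21 N


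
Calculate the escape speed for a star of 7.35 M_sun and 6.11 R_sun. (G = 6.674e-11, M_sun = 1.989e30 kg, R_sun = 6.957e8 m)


M = 7.35 * 1.989e30 kg = 1.461915e+31 kg; R = 6.11 * 6.957e8 m = 4.250727e+09 m. v_esc = sqrt(2GM/R) = sqrt(2 * 6.674e-11 * 1.461915e+31 / 4.250727e+09) = 677544.0773

677544.0773 m/s


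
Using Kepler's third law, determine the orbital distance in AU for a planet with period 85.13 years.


a = P^(2/3) = 85.13^(2/3) = 19.3518

19.3518 AU


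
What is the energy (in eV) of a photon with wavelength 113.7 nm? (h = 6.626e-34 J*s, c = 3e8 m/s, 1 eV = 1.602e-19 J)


E = hc/lambda = 6.626e-34 * 3e8 / 1.137e-07 = 1.748e-18 J = 10.9131 eV

10.9131 eV


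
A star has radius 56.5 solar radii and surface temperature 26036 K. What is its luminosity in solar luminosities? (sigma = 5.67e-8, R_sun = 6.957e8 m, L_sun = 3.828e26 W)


R = 56.5 * 6.957e8 m = 3.930705e+10 m. L = 4*pi*R^2*sigma*T^4 = 4*pi*(3.930705e+10)^2 * 5.67e-8 * 26036^4 = 5.058606256e+32 W. L/L_sun = 5.058606256e+32 / 3.828e26 = 1.321e+06

1.321e+06 L_sun


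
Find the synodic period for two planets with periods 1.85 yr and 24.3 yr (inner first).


1/P_syn = |1/P1 - 1/P2| = |1/1.85 - 1/24.3| => P_syn = 2.0024

2.0024 years


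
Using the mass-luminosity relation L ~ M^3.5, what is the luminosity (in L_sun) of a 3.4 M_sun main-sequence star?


L/L_sun = (M/M_sun)^3.5 = 3.4^3.5 = 72.473

72.473 L_sun


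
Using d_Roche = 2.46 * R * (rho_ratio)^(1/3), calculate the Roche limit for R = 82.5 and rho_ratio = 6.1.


d_Roche = 2.46 * 82.5 * 6.1^(1/3) = 370.8221

370.8221


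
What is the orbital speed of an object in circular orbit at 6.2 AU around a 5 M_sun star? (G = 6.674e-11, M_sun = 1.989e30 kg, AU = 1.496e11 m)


v = sqrt(GM/r) = sqrt(6.674e-11 * 9.945e+30 / 9.275e+11) = 26750.6201

26750.6201 m/s


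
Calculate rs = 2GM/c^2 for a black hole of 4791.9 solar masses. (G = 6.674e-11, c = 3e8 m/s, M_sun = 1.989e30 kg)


M = 4791.9 * 1.989e30 kg = 9.5310891e+33 kg. rs = 2GM/c^2 = 2 * 6.674e-11 * 9.5310891e+33 / (3e8)^2 = 1.414e+07

1.414e+07 m


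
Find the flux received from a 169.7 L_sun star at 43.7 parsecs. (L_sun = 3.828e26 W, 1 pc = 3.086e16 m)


F = L / (4*pi*d^2) = 6.496e+28 / (4*pi*(1.349e+18)^2) = 2.842e-09

2.842e-09 W/m^2


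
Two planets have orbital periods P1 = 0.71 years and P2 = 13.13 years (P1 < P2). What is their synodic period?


1/P_syn = |1/P1 - 1/P2| = |1/0.71 - 1/13.13| => P_syn = 0.7506

0.7506 years


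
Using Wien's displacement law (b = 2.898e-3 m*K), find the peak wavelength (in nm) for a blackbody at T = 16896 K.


lam_max = b / T = 2.898e-3 / 16896 = 1.715e-07 m = 171.5199 nm

171.5199 nm


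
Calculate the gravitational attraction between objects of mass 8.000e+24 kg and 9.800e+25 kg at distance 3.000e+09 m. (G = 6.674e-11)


F = G*m1*m2/r^2 = 6.674e-11 * 8.000e+24 * 9.800e+25 / (3.000e+09)^2 = 6.674e-11 * 7.840e+50 / 9.000e+18 = 5.814e+21

5.814e+21 N


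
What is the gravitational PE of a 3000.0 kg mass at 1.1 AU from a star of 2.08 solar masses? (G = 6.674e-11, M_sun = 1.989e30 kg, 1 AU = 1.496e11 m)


M = 2.08 * 1.989e30 kg = 4.13712e+30 kg; r = 1.1 AU * 1.496e11 m/AU = 1.6456e+11 m. U = -GM*m/r = -(6.674e-11 * 4.13712e+30 * 3000.0) / 1.6456e+11 = -5.034e+12

-5.034e+12 J


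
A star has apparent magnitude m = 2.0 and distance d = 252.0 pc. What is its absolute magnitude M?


M = m - 5*log10(d) + 5 = 2.0 - 5*log10(252.0) + 5 = -5.007

-5.007


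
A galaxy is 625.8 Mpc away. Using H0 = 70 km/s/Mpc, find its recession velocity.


v = H0 * d = 70 * 625.8 = 43806.0

43806.0 km/s


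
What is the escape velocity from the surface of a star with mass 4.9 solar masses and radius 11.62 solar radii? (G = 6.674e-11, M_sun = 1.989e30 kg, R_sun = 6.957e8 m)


M = 4.9 * 1.989e30 kg = 9.7461e+30 kg; R = 11.62 * 6.957e8 m = 8.084034e+09 m. v_esc = sqrt(2GM/R) = sqrt(2 * 6.674e-11 * 9.7461e+30 / 8.084034e+09) = 401152.4647

401152.4647 m/s


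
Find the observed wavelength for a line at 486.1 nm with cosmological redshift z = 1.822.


lam_obs = lam_emit * (1 + z) = 486.1 * (1 + 1.822) = 1371.7742

1371.7742 nm


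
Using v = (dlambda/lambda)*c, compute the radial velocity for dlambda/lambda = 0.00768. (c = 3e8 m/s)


v = (dlambda/lambda) * c = 0.00768 * 3e8 = 2.304e+06

2.304e+06 m/s


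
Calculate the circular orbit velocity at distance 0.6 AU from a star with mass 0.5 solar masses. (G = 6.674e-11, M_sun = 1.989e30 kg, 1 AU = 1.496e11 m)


v = sqrt(GM/r) = sqrt(6.674e-11 * 9.945e+29 / 8.976e+10) = 27192.809

27192.809 m/s


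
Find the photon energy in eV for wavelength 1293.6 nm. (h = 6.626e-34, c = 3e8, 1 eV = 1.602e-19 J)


E = hc/lambda = 6.626e-34 * 3e8 / 1.294e-06 = 1.537e-19 J = 0.9592 eV

0.9592 eV


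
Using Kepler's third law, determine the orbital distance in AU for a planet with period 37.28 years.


a = P^(2/3) = 37.28^(2/3) = 11.1597

11.1597 AU


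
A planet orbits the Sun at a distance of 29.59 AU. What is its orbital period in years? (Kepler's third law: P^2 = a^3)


P = a^(3/2) = 29.59^1.5 = 160.9598

160.9598 years


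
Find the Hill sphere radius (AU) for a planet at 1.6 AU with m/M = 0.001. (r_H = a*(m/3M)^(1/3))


r_H = a * (m/3M)^(1/3) = 1.6 * (0.001/3)^(1/3) = 0.1109

0.1109 AU


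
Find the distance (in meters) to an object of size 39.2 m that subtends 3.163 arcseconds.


D = size / theta_rad, theta_rad = 3.163 * pi/(180*3600) = 1.533e-05, D = 2.556e+06

2.556e+06 m


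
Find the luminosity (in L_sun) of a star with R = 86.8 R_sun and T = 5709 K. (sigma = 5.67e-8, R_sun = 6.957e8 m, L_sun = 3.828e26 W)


R = 86.8 * 6.957e8 m = 6.038676e+10 m. L = 4*pi*R^2*sigma*T^4 = 4*pi*(6.038676e+10)^2 * 5.67e-8 * 5709^4 = 2.760047473e+30 W. L/L_sun = 2.760047473e+30 / 3.828e26 = 7210.1554

7210.1554 L_sun


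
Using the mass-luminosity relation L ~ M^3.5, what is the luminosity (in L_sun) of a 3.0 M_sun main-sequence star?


L/L_sun = (M/M_sun)^3.5 = 3.0^3.5 = 46.7654

46.7654 L_sun


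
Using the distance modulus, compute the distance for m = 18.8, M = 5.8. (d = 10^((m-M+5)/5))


d = 10^((m - M + 5)/5) = 10^((18.8 - 5.8 + 5)/5) = 3981.0717

3981.0717 pc


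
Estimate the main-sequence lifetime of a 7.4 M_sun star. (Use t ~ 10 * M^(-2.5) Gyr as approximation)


t = 10 * M^(-2.5) = 10 * 7.4^(-2.5) = 0.0671

0.0671 Gyr


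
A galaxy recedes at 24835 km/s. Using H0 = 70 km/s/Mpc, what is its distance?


d = v / H0 = 24835 / 70 = 354.7857

354.7857 Mpc


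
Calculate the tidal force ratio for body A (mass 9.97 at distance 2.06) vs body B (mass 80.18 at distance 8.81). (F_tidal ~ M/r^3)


Ratio = (M1/r1^3) / (M2/r2^3) = (9.97/2.06^3) / (80.18/8.81^3) = 9.7265

9.7265


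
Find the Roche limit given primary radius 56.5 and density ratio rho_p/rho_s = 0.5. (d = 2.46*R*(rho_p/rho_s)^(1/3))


d_Roche = 2.46 * 56.5 * 0.5^(1/3) = 110.3164

110.3164


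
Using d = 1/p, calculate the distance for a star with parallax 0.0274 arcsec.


d = 1/p = 1/0.0274 = 36.4964

36.4964 pc


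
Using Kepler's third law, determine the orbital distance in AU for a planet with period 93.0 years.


a = P^(2/3) = 93.0^(2/3) = 20.5268

20.5268 AU


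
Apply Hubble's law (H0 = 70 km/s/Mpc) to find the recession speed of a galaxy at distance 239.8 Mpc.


v = H0 * d = 70 * 239.8 = 16786.0

16786.0 km/s


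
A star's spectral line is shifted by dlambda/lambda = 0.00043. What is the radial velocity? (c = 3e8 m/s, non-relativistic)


v = (dlambda/lambda) * c = 0.00043 * 3e8 = 129000.0

129000.0 m/s


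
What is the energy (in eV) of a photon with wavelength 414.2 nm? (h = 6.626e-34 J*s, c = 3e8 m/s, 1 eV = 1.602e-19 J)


E = hc/lambda = 6.626e-34 * 3e8 / 4.142e-07 = 4.799e-19 J = 2.9957 eV

2.9957 eV


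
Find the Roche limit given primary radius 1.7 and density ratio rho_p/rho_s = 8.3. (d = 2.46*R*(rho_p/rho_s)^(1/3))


d_Roche = 2.46 * 1.7 * 8.3^(1/3) = 8.4673

8.4673


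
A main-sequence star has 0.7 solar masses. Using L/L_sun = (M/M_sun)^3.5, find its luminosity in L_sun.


L/L_sun = (M/M_sun)^3.5 = 0.7^3.5 = 0.287

0.287 L_sun


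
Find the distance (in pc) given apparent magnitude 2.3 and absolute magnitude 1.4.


d = 10^((m - M + 5)/5) = 10^((2.3 - 1.4 + 5)/5) = 15.1356

15.1356 pc


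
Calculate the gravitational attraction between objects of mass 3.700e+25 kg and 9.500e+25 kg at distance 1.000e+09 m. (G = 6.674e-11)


F = G*m1*m2/r^2 = 6.674e-11 * 3.700e+25 * 9.500e+25 / (1.000e+09)^2 = 6.674e-11 * 3.515e+51 / 1.000e+18 = 2.346e+23

2.346e+23 N


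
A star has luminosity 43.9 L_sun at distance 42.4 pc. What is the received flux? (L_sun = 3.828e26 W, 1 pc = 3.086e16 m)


F = L / (4*pi*d^2) = 1.680e+28 / (4*pi*(1.308e+18)^2) = 7.811e-10

7.811e-10 W/m^2


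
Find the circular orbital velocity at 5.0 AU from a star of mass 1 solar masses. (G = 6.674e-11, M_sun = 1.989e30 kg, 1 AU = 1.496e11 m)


v = sqrt(GM/r) = sqrt(6.674e-11 * 1.989e+30 / 7.480e+11) = 13321.7014

13321.7014 m/s


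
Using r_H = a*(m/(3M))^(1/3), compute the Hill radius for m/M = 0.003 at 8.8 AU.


r_H = a * (m/3M)^(1/3) = 8.8 * (0.003/3)^(1/3) = 0.88

0.88 AU


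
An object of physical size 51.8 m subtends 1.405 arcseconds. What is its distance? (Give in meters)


D = size / theta_rad, theta_rad = 1.405 * pi/(180*3600) = 6.812e-06, D = 7.605e+06

7.605e+06 m


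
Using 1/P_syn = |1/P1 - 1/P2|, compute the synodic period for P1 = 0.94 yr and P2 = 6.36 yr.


1/P_syn = |1/P1 - 1/P2| = |1/0.94 - 1/6.36| => P_syn = 1.103

1.103 years


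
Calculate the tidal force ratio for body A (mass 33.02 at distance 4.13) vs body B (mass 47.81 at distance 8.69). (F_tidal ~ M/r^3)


Ratio = (M1/r1^3) / (M2/r2^3) = (33.02/4.13^3) / (47.81/8.69^3) = 6.4338

6.4338


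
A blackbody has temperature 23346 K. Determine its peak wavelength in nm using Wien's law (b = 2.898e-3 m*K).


lam_max = b / T = 2.898e-3 / 23346 = 1.241e-07 m = 124.1326 nm

124.1326 nm


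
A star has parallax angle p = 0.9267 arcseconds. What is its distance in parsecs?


d = 1/p = 1/0.9267 = 1.0791

1.0791 pc


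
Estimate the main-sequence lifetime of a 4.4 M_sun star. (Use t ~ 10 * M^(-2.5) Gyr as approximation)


t = 10 * M^(-2.5) = 10 * 4.4^(-2.5) = 0.2462

0.2462 Gyr


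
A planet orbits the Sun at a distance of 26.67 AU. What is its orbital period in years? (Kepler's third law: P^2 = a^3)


P = a^(3/2) = 26.67^1.5 = 137.7319

137.7319 years


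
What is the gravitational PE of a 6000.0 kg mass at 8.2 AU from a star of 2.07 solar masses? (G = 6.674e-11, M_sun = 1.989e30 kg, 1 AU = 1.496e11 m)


M = 2.07 * 1.989e30 kg = 4.11723e+30 kg; r = 8.2 AU * 1.496e11 m/AU = 1.22672e+12 m. U = -GM*m/r = -(6.674e-11 * 4.11723e+30 * 6000.0) / 1.22672e+12 = -1.344e+12

-1.344e+12 J


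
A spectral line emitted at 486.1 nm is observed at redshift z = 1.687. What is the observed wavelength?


lam_obs = lam_emit * (1 + z) = 486.1 * (1 + 1.687) = 1306.1507

1306.1507 nm


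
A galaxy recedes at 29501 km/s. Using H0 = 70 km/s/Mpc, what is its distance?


d = v / H0 = 29501 / 70 = 421.4429

421.4429 Mpc


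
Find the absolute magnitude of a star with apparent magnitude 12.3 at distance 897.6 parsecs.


M = m - 5*log10(d) + 5 = 12.3 - 5*log10(897.6) + 5 = 2.5346

2.5346


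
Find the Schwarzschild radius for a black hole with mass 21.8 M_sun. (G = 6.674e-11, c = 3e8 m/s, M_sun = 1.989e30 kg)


M = 21.8 * 1.989e30 kg = 4.33602e+31 kg. rs = 2GM/c^2 = 2 * 6.674e-11 * 4.33602e+31 / (3e8)^2 = 64307.9944

64307.9944 m


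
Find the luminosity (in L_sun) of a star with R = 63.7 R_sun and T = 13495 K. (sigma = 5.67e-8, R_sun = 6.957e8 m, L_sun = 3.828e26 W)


R = 63.7 * 6.957e8 m = 4.431609e+10 m. L = 4*pi*R^2*sigma*T^4 = 4*pi*(4.431609e+10)^2 * 5.67e-8 * 13495^4 = 4.64095492e+31 W. L/L_sun = 4.64095492e+31 / 3.828e26 = 121237.0669

121237.0669 L_sun


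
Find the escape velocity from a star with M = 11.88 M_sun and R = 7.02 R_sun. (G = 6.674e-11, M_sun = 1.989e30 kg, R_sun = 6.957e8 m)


M = 11.88 * 1.989e30 kg = 2.362932e+31 kg; R = 7.02 * 6.957e8 m = 4.883814e+09 m. v_esc = sqrt(2GM/R) = sqrt(2 * 6.674e-11 * 2.362932e+31 / 4.883814e+09) = 803626.3219

803626.3219 m/s


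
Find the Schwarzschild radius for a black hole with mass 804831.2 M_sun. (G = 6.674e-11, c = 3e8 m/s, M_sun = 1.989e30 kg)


M = 804831.2 * 1.989e30 kg = 1.600809257e+36 kg. rs = 2GM/c^2 = 2 * 6.674e-11 * 1.600809257e+36 / (3e8)^2 = 2.374e+09

2.374e+09 m


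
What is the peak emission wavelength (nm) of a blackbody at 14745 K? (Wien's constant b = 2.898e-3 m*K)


lam_max = b / T = 2.898e-3 / 14745 = 1.965e-07 m = 196.5412 nm

196.5412 nm


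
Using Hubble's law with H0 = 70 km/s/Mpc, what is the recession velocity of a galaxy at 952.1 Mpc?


v = H0 * d = 70 * 952.1 = 66647.0

66647.0 km/s


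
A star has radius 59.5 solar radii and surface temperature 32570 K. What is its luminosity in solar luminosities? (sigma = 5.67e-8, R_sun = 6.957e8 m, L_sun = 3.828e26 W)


R = 59.5 * 6.957e8 m = 4.139415e+10 m. L = 4*pi*R^2*sigma*T^4 = 4*pi*(4.139415e+10)^2 * 5.67e-8 * 32570^4 = 1.373858153e+33 W. L/L_sun = 1.373858153e+33 / 3.828e26 = 3.589e+06

3.589e+06 L_sun


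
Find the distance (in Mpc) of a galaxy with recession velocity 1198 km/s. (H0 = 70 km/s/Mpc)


d = v / H0 = 1198 / 70 = 17.1143

17.1143 Mpc


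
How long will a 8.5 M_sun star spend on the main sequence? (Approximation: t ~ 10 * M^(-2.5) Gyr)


t = 10 * M^(-2.5) = 10 * 8.5^(-2.5) = 0.0475

0.0475 Gyr


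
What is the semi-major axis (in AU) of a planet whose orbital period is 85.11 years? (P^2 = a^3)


a = P^(2/3) = 85.11^(2/3) = 19.3488

19.3488 AU


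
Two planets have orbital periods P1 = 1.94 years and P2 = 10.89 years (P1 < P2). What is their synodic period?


1/P_syn = |1/P1 - 1/P2| = |1/1.94 - 1/10.89| => P_syn = 2.3605

2.3605 years


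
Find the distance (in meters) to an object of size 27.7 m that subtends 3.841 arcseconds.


D = size / theta_rad, theta_rad = 3.841 * pi/(180*3600) = 1.862e-05, D = 1.488e+06

1.488e+06 m


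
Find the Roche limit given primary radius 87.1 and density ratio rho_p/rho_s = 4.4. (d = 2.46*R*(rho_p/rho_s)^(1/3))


d_Roche = 2.46 * 87.1 * 4.4^(1/3) = 351.1054

351.1054


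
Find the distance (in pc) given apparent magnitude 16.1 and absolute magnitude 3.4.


d = 10^((m - M + 5)/5) = 10^((16.1 - 3.4 + 5)/5) = 3467.3685

3467.3685 pc


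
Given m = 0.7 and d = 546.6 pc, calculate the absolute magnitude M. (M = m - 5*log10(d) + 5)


M = m - 5*log10(d) + 5 = 0.7 - 5*log10(546.6) + 5 = -7.9883

-7.9883


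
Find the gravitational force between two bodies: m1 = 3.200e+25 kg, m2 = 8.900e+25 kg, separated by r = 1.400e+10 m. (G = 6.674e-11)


F = G*m1*m2/r^2 = 6.674e-11 * 3.200e+25 * 8.900e+25 / (1.400e+10)^2 = 6.674e-11 * 2.848e+51 / 1.960e+20 = 9.698e+20

9.698e+20 N


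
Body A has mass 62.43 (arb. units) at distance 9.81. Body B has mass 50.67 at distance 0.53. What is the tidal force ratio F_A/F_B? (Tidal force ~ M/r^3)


Ratio = (M1/r1^3) / (M2/r2^3) = (62.43/9.81^3) / (50.67/0.53^3) = 1.943e-04

1.943e-04


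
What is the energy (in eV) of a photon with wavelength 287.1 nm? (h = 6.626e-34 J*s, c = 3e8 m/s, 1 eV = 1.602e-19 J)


E = hc/lambda = 6.626e-34 * 3e8 / 2.871e-07 = 6.924e-19 J = 4.3219 eV

4.3219 eV


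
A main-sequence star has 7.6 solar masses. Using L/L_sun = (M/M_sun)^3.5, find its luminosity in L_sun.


L/L_sun = (M/M_sun)^3.5 = 7.6^3.5 = 1210.1733

1210.1733 L_sun


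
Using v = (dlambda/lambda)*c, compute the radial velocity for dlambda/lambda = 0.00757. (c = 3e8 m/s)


v = (dlambda/lambda) * c = 0.00757 * 3e8 = 2.271e+06

2.271e+06 m/s


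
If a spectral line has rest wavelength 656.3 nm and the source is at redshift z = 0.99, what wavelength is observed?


lam_obs = lam_emit * (1 + z) = 656.3 * (1 + 0.99) = 1306.037

1306.037 nm


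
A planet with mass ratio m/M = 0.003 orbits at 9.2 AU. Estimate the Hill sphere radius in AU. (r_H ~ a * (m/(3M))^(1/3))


r_H = a * (m/3M)^(1/3) = 9.2 * (0.003/3)^(1/3) = 0.92

0.92 AU


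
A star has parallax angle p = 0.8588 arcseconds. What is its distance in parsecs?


d = 1/p = 1/0.8588 = 1.1644

1.1644 pc


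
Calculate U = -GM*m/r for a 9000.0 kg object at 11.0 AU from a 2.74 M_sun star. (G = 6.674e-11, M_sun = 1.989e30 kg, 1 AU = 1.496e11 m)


M = 2.74 * 1.989e30 kg = 5.44986e+30 kg; r = 11.0 AU * 1.496e11 m/AU = 1.6456e+12 m. U = -GM*m/r = -(6.674e-11 * 5.44986e+30 * 9000.0) / 1.6456e+12 = -1.989e+12

-1.989e+12 J


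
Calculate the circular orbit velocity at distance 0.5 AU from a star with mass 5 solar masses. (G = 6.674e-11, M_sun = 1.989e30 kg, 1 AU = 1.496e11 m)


v = sqrt(GM/r) = sqrt(6.674e-11 * 9.945e+30 / 7.480e+10) = 94198.6537

94198.6537 m/s


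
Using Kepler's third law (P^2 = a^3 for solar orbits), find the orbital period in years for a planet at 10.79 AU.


P = a^(3/2) = 10.79^1.5 = 35.4431

35.4431 years


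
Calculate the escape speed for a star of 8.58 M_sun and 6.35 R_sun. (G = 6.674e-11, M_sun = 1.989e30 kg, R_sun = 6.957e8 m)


M = 8.58 * 1.989e30 kg = 1.706562e+31 kg; R = 6.35 * 6.957e8 m = 4.417695e+09 m. v_esc = sqrt(2GM/R) = sqrt(2 * 6.674e-11 * 1.706562e+31 / 4.417695e+09) = 718077.4194

718077.4194 m/s


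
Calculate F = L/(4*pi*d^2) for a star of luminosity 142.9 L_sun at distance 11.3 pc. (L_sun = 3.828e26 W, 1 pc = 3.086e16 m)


F = L / (4*pi*d^2) = 5.470e+28 / (4*pi*(3.487e+17)^2) = 3.580e-08

3.580e-08 W/m^2


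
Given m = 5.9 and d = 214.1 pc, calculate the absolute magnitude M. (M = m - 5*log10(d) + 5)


M = m - 5*log10(d) + 5 = 5.9 - 5*log10(214.1) + 5 = -0.7531

-0.7531


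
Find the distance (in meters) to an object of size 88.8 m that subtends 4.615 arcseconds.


D = size / theta_rad, theta_rad = 4.615 * pi/(180*3600) = 2.237e-05, D = 3.969e+06

3.969e+06 m


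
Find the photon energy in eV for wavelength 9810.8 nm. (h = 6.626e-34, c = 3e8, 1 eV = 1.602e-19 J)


E = hc/lambda = 6.626e-34 * 3e8 / 9.811e-06 = 2.026e-20 J = 0.1265 eV

0.1265 eV


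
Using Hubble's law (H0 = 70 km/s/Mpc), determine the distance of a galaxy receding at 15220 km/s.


d = v / H0 = 15220 / 70 = 217.4286

217.4286 Mpc
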